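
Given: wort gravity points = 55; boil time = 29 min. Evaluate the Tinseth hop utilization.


U = 1.65·0.000125^(GP/1000) · (1 − e^(−0.04·t))/4.15
bigness = 1.65·0.000125^(55/1000) = 1.0065
boil_factor = (1 − e^(−0.04·29))/4.15 = 0.1654
U = 1.0065 · 0.1654

0.1665


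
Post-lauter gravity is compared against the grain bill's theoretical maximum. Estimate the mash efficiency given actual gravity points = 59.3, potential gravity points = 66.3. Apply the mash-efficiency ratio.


efficiency = actual / potential × 100
efficiency = 59.3 / 66.3 × 100

89.4419 %


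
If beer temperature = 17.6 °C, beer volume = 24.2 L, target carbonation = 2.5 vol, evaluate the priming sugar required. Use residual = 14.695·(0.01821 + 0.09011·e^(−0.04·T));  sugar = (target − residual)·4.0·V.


residual = 14.695·(0.01821 + 0.09011·e^(−0.04·17.6)) = 0.9225
sugar = (2.5 − 0.9225)·4.0·24.2

152.6988 g


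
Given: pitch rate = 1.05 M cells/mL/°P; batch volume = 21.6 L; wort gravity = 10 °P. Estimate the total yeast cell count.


cells (billions) = rate · V_L · °P
cells = 1.05 · 21.6 · 10

226.8000 billion cells


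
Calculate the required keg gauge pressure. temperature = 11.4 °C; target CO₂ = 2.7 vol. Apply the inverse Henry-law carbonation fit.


psi = vols/(0.01821 + 0.09011·e^(−0.04·T)) − 14.695
psi = 2.7/(0.01821 + 0.09011·e^(−0.04·11.4)) − 14.695

21.1506 psi


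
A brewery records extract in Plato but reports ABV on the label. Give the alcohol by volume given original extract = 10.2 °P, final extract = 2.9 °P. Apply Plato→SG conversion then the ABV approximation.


SG = 259/(259 − P);  ABV = (OG − FG)·131.25
OG = 259/(259 − 10.2) = 1.0410
FG = 259/(259 − 2.9) = 1.0113
ABV = (1.0410 − 1.0113)·131.25

3.8946 % ABV


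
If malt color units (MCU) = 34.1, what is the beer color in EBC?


SRM = 1.4922·MCU^0.6859;  EBC = SRM·1.97
SRM = 1.4922·34.1^0.6859 = 16.7936
EBC = 16.7936·1.97

33.0834 EBC


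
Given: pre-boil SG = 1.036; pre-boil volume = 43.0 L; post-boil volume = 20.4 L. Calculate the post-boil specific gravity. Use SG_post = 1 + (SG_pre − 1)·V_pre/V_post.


pts_pre = (1.036 − 1)·1000 = 36.0000
pts_post = 36.0000·43.0/20.4 = 75.8824
SG_post = 1 + 75.8824/1000

1.0759


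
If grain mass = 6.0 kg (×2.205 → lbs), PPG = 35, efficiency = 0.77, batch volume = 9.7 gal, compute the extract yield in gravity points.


points = lbs × PPG × eff / vol
lbs = 6.0 × 2.205 = 13.2300
points = 13.2300 × 35 × 0.77 / 9.7

36.7576 points


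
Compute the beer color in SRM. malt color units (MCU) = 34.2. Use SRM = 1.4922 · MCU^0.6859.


SRM = 1.4922 · 34.2^0.6859

16.8273 SRM


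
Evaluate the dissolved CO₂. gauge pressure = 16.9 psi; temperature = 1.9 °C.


vols = (P + 14.695)·(0.01821 + 0.09011·e^(−0.04·T))
vols = (16.9 + 14.695)·(0.01821 + 0.09011·e^(−0.04·1.9))

3.2140 volumes


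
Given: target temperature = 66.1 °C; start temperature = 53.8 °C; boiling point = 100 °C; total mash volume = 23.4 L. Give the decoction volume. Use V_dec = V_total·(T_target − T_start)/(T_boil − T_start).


V_dec = 23.4·(66.1 − 53.8)/(100 − 53.8)

6.2299 L


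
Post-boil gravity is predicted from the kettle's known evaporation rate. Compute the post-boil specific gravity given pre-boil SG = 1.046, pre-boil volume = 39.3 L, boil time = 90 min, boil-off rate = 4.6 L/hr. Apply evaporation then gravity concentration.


V_post = V_pre − rate·(t/60);  SG_post = 1 + (SG_pre−1)·V_pre/V_post
V_post = 39.3 − 4.6·(90/60) = 32.4000
SG_post = 1 + (1.046 − 1)·39.3/32.4000

1.0558


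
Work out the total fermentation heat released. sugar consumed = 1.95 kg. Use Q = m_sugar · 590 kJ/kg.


Q = 1.95 · 590

1150.5000 kJ


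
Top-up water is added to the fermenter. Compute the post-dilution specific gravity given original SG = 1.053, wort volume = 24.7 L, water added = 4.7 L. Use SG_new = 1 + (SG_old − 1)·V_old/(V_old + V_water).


pts = (1.053 − 1)·1000·24.7/(24.7 + 4.7) = 44.5272
SG_new = 1 + 44.5272/1000

1.0445


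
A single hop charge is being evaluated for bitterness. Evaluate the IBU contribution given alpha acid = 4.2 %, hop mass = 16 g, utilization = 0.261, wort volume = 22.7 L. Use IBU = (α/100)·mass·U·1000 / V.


IBU = (4.2/100)·16·0.261·1000 / 22.7

7.7265 IBU


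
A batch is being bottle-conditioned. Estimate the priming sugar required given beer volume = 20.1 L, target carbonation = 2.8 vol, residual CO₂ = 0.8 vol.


sugar = (target − residual)·4.0·V
sugar = (2.8 − 0.8)·4.0·20.1

160.8000 g


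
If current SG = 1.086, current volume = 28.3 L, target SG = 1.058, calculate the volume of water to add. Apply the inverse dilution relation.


V_water = V·((SG_curr − 1)/(SG_target − 1) − 1)
V_water = 28.3·((1.086 − 1)/(1.058 − 1) − 1)

13.6621 L


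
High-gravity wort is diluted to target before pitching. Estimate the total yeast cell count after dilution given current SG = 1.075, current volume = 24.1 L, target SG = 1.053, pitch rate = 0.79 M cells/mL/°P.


V_w = V·((SG_c−1)/(SG_t−1)−1);  °P = 259 − 259/SG_t;  cells = rate·(V+V_w)·°P
V_w = 24.1·((1.075−1)/(1.053−1)−1) = 10.0038
V_final = 24.1 + 10.0038 = 34.1038
°P = 259 − 259/1.053 = 13.0361
cells = 0.79·34.1038·13.0361

351.2180 billion cells


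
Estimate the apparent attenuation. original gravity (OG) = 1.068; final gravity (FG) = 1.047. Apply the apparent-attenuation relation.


AA = (OG − FG)/(OG − 1) · 100
AA = (1.068 − 1.047)/(1.068 − 1) · 100

30.8824 %


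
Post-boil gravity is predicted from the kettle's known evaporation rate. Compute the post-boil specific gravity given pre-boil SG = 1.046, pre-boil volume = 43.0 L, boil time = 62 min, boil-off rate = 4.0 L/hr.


V_post = V_pre − rate·(t/60);  SG_post = 1 + (SG_pre−1)·V_pre/V_post
V_post = 43.0 − 4.0·(62/60) = 38.8667
SG_post = 1 + (1.046 − 1)·43.0/38.8667

1.0509


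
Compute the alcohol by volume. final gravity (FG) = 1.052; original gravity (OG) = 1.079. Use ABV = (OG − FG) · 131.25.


ABV = (1.079 − 1.052) · 131.25

3.5437 % ABV


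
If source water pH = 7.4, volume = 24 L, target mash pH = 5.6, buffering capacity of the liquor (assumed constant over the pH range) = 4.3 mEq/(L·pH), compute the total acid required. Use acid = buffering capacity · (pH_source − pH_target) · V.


acid = 4.3 · (7.4 − 5.6) · 24

185.7600 mEq


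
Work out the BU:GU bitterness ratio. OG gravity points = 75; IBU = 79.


BU:GU = IBU / OG_points
BU:GU = 79 / 75

1.0533


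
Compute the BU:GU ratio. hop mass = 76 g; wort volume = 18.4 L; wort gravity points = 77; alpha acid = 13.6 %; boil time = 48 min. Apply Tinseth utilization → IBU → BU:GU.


U = 1.65·0.000125^(GP/1000)·(1−e^(−0.04t))/4.15;  IBU = (α/100)·m·U·1000/V;  BU:GU = IBU/GP
U = 1.65·0.000125^(77/1000)·(1−e^(−0.04·48))/4.15 = 0.1698
IBU = (13.6/100)·76·0.1698·1000/18.4 = 95.4073
BU:GU = 95.4073/77

1.2391


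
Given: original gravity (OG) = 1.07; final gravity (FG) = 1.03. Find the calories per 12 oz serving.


ABW = (OG−FG)·131.25·0.79/FG;  °P = 259 − 259/SG (for OG→OE and FG→AE);  RE = 0.1808·OE + 0.8192·AE;  Cal = (6.9·ABW + 4·(RE−0.1))·FG·3.55
ABW = (1.07 − 1.03)·131.25·0.79/1.03 = 4.0267
OE = 259 − 259/1.07 = 16.9439 °P
AE = 259 − 259/1.03 = 7.5437 °P
RE = 0.1808·16.9439 + 0.8192·7.5437 = 9.2433 °P
Cal = (6.9·4.0267 + 4·(9.2433−0.1))·1.03·3.55

235.3222 kcal


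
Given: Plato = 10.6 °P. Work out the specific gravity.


SG = 259/(259 − P)
SG = 259/(259 − 10.6)

1.0427


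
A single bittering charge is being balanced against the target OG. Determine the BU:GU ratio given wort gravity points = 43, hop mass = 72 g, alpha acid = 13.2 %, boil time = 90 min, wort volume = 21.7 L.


U = 1.65·0.000125^(GP/1000)·(1−e^(−0.04t))/4.15;  IBU = (α/100)·m·U·1000/V;  BU:GU = IBU/GP
U = 1.65·0.000125^(43/1000)·(1−e^(−0.04·90))/4.15 = 0.2628
IBU = (13.2/100)·72·0.2628·1000/21.7 = 115.0848
BU:GU = 115.0848/43

2.6764


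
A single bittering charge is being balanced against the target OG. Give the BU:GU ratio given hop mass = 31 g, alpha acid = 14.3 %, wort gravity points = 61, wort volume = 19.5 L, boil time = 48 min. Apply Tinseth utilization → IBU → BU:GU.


U = 1.65·0.000125^(GP/1000)·(1−e^(−0.04t))/4.15;  IBU = (α/100)·m·U·1000/V;  BU:GU = IBU/GP
U = 1.65·0.000125^(61/1000)·(1−e^(−0.04·48))/4.15 = 0.1961
IBU = (14.3/100)·31·0.1961·1000/19.5 = 44.5820
BU:GU = 44.5820/61

0.7309


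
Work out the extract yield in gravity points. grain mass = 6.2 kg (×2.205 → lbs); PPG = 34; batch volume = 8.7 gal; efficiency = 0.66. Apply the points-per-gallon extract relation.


points = lbs × PPG × eff / vol
lbs = 6.2 × 2.205 = 13.6710
points = 13.6710 × 34 × 0.66 / 8.7

35.2618 points


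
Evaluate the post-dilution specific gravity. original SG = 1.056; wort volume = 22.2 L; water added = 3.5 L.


SG_new = 1 + (SG_old − 1)·V_old/(V_old + V_water)
pts = (1.056 − 1)·1000·22.2/(22.2 + 3.5) = 48.3735
SG_new = 1 + 48.3735/1000

1.0484


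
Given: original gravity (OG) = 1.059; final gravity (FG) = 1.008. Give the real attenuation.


AA = (OG−FG)/(OG−1)·100;  RA = AA·0.8192
AA = (1.059 − 1.008)/(1.059 − 1)·100 = 86.4407
RA = 86.4407·0.8192

70.8122 %


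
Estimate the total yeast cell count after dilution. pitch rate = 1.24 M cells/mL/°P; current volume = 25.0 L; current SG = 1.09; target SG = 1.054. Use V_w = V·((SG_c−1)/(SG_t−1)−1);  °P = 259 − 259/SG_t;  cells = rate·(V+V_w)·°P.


V_w = 25.0·((1.09−1)/(1.054−1)−1) = 16.6667
V_final = 25.0 + 16.6667 = 41.6667
°P = 259 − 259/1.054 = 13.2694
cells = 1.24·41.6667·13.2694

685.5882 billion cells


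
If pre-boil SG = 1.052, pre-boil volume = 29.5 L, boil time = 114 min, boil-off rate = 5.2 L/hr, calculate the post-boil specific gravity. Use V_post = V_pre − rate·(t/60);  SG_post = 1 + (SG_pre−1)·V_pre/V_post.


V_post = 29.5 − 5.2·(114/60) = 19.6200
SG_post = 1 + (1.052 − 1)·29.5/19.6200

1.0782


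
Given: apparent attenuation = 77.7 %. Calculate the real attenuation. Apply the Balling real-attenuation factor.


RA = AA · 0.8192
RA = 77.7 · 0.8192

63.6518 %


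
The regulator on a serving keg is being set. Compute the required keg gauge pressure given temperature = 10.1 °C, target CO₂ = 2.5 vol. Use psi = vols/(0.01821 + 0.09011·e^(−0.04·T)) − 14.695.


psi = 2.5/(0.01821 + 0.09011·e^(−0.04·10.1)) − 14.695

17.2044 psi


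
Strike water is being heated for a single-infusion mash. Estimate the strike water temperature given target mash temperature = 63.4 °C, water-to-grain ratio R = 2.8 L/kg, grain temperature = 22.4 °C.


T_strike = (0.41/R)·(T_mash − T_grain) + T_mash
T_strike = (0.41/2.8)·(63.4 − 22.4) + 63.4

69.4036 °C


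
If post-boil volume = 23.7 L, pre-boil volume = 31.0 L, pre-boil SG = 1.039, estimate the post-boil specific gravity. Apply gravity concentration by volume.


SG_post = 1 + (SG_pre − 1)·V_pre/V_post
pts_pre = (1.039 − 1)·1000 = 39.0000
pts_post = 39.0000·31.0/23.7 = 51.0127
SG_post = 1 + 51.0127/1000

1.0510


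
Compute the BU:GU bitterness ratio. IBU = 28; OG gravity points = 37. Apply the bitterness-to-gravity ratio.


BU:GU = IBU / OG_points
BU:GU = 28 / 37

0.7568


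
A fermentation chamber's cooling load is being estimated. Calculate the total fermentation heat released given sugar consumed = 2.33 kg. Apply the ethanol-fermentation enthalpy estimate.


Q = m_sugar · 590 kJ/kg
Q = 2.33 · 590

1374.7000 kJ


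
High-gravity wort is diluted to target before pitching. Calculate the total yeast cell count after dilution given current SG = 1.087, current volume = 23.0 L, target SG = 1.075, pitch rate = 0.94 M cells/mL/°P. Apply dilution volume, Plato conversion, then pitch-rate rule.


V_w = V·((SG_c−1)/(SG_t−1)−1);  °P = 259 − 259/SG_t;  cells = rate·(V+V_w)·°P
V_w = 23.0·((1.087−1)/(1.075−1)−1) = 3.6800
V_final = 23.0 + 3.6800 = 26.6800
°P = 259 − 259/1.075 = 18.0698
cells = 0.94·26.6800·18.0698

453.1753 billion cells


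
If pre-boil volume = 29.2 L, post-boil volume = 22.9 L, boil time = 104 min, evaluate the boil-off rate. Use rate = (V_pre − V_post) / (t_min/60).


rate = (29.2 − 22.9) / (104/60)

3.6346 L/hr


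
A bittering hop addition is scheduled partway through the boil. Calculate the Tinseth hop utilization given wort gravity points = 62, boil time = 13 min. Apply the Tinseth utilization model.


U = 1.65·0.000125^(GP/1000) · (1 − e^(−0.04·t))/4.15
bigness = 1.65·0.000125^(62/1000) = 0.9451
boil_factor = (1 − e^(−0.04·13))/4.15 = 0.0977
U = 0.9451 · 0.0977

0.0923


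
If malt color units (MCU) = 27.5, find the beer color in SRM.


SRM = 1.4922 · MCU^0.6859
SRM = 1.4922 · 27.5^0.6859

14.4899 SRM


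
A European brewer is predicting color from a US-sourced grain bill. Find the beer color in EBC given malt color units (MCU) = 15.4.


SRM = 1.4922·MCU^0.6859;  EBC = SRM·1.97
SRM = 1.4922·15.4^0.6859 = 9.7353
EBC = 9.7353·1.97

19.1785 EBC


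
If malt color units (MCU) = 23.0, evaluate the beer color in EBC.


SRM = 1.4922·MCU^0.6859;  EBC = SRM·1.97
SRM = 1.4922·23.0^0.6859 = 12.8185
EBC = 12.8185·1.97

25.2524 EBC


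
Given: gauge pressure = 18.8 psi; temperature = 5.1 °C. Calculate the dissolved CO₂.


vols = (P + 14.695)·(0.01821 + 0.09011·e^(−0.04·T))
vols = (18.8 + 14.695)·(0.01821 + 0.09011·e^(−0.04·5.1))

3.0712 volumes


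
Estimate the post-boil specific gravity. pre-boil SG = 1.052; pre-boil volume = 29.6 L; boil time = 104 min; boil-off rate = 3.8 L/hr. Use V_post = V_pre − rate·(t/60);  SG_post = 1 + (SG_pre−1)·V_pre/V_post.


V_post = 29.6 − 3.8·(104/60) = 23.0133
SG_post = 1 + (1.052 − 1)·29.6/23.0133

1.0669


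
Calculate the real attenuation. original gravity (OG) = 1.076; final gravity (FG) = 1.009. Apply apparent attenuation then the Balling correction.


AA = (OG−FG)/(OG−1)·100;  RA = AA·0.8192
AA = (1.076 − 1.009)/(1.076 − 1)·100 = 88.1579
RA = 88.1579·0.8192

72.2189 %


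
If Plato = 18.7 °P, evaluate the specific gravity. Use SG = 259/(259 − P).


SG = 259/(259 − 18.7)

1.0778


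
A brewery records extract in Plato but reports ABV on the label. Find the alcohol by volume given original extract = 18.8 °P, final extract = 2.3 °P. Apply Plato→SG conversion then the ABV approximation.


SG = 259/(259 − P);  ABV = (OG − FG)·131.25
OG = 259/(259 − 18.8) = 1.0783
FG = 259/(259 − 2.3) = 1.0090
ABV = (1.0783 − 1.0090)·131.25

9.0967 % ABV


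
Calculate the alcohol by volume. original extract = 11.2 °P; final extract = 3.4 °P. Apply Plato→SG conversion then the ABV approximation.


SG = 259/(259 − P);  ABV = (OG − FG)·131.25
OG = 259/(259 − 11.2) = 1.0452
FG = 259/(259 − 3.4) = 1.0133
ABV = (1.0452 − 1.0133)·131.25

4.1863 % ABV


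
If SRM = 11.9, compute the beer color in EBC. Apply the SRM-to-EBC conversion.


EBC = SRM · 1.97
EBC = 11.9 · 1.97

23.4430 EBC


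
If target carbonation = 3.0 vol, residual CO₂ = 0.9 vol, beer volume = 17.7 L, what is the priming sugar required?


sugar = (target − residual)·4.0·V
sugar = (3.0 − 0.9)·4.0·17.7

148.6800 g


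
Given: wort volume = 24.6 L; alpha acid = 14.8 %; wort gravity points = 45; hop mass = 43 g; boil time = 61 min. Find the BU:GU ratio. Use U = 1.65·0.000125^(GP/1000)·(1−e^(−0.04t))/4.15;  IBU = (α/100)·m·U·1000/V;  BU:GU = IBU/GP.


U = 1.65·0.000125^(45/1000)·(1−e^(−0.04·61))/4.15 = 0.2422
IBU = (14.8/100)·43·0.2422·1000/24.6 = 62.6594
BU:GU = 62.6594/45

1.3924


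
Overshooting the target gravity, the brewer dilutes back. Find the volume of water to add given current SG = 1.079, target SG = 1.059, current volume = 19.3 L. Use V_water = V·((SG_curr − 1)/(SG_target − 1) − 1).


V_water = 19.3·((1.079 − 1)/(1.059 − 1) − 1)

6.5424 L


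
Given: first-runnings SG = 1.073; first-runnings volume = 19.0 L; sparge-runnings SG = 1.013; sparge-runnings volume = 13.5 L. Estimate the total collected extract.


total = Σ (SG_i − 1)·1000·V_i
first = (1.073 − 1)·1000·19.0 = 1387.0000
sparge = (1.013 − 1)·1000·13.5 = 175.5000
total = 1387.0000 + 175.5000

1562.5000 gravity·L


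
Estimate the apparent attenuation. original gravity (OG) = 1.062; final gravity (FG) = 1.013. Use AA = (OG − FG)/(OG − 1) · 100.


AA = (1.062 − 1.013)/(1.062 − 1) · 100

79.0323 %


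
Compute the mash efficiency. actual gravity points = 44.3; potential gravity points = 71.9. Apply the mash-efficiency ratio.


efficiency = actual / potential × 100
efficiency = 44.3 / 71.9 × 100

61.6134 %


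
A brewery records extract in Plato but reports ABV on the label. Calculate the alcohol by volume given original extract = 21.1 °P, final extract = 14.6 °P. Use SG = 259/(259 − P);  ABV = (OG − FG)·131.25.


OG = 259/(259 − 21.1) = 1.0887
FG = 259/(259 − 14.6) = 1.0597
ABV = (1.0887 − 1.0597)·131.25

3.8003 % ABV


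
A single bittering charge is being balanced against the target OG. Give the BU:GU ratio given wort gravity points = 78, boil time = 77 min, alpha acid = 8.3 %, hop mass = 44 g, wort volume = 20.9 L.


U = 1.65·0.000125^(GP/1000)·(1−e^(−0.04t))/4.15;  IBU = (α/100)·m·U·1000/V;  BU:GU = IBU/GP
U = 1.65·0.000125^(78/1000)·(1−e^(−0.04·77))/4.15 = 0.1882
IBU = (8.3/100)·44·0.1882·1000/20.9 = 32.8811
BU:GU = 32.8811/78

0.4216


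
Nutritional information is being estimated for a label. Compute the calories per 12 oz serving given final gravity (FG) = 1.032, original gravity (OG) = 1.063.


ABW = (OG−FG)·131.25·0.79/FG;  °P = 259 − 259/SG (for OG→OE and FG→AE);  RE = 0.1808·OE + 0.8192·AE;  Cal = (6.9·ABW + 4·(RE−0.1))·FG·3.55
ABW = (1.063 − 1.032)·131.25·0.79/1.032 = 3.1146
OE = 259 − 259/1.063 = 15.3500 °P
AE = 259 − 259/1.032 = 8.0310 °P
RE = 0.1808·15.3500 + 0.8192·8.0310 = 9.3543 °P
Cal = (6.9·3.1146 + 4·(9.3543−0.1))·1.032·3.55

214.3504 kcal


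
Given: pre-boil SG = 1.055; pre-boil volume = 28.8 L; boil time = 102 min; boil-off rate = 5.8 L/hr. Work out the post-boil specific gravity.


V_post = V_pre − rate·(t/60);  SG_post = 1 + (SG_pre−1)·V_pre/V_post
V_post = 28.8 − 5.8·(102/60) = 18.9400
SG_post = 1 + (1.055 − 1)·28.8/18.9400

1.0836


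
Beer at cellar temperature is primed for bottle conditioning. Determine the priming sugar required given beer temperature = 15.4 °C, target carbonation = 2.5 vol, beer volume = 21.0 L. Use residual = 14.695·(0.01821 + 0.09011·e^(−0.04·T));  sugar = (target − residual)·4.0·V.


residual = 14.695·(0.01821 + 0.09011·e^(−0.04·15.4)) = 0.9828
sugar = (2.5 − 0.9828)·4.0·21.0

127.4466 g


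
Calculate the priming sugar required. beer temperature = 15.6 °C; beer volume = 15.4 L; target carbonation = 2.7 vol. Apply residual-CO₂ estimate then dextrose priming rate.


residual = 14.695·(0.01821 + 0.09011·e^(−0.04·T));  sugar = (target − residual)·4.0·V
residual = 14.695·(0.01821 + 0.09011·e^(−0.04·15.6)) = 0.9771
sugar = (2.7 − 0.9771)·4.0·15.4

106.1319 g


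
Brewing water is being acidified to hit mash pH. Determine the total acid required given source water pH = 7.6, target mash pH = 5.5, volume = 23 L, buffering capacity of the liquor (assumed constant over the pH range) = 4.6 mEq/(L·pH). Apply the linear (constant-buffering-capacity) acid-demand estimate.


acid = buffering capacity · (pH_source − pH_target) · V
acid = 4.6 · (7.6 − 5.5) · 23

222.1800 mEq


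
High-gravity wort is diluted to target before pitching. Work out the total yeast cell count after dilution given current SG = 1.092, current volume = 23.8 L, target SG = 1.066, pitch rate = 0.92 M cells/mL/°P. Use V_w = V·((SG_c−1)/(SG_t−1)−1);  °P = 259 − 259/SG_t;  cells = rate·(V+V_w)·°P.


V_w = 23.8·((1.092−1)/(1.066−1)−1) = 9.3758
V_final = 23.8 + 9.3758 = 33.1758
°P = 259 − 259/1.066 = 16.0356
cells = 0.92·33.1758·16.0356

489.4352 billion cells


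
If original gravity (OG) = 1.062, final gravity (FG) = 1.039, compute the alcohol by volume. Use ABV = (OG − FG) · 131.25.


ABV = (1.062 − 1.039) · 131.25

3.0188 % ABV


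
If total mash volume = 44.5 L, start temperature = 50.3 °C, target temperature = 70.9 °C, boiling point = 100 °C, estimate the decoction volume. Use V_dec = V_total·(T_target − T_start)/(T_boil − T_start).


V_dec = 44.5·(70.9 − 50.3)/(100 − 50.3)

18.4447 L


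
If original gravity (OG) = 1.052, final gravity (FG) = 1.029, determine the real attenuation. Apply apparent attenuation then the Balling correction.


AA = (OG−FG)/(OG−1)·100;  RA = AA·0.8192
AA = (1.052 − 1.029)/(1.052 − 1)·100 = 44.2308
RA = 44.2308·0.8192

36.2338 %


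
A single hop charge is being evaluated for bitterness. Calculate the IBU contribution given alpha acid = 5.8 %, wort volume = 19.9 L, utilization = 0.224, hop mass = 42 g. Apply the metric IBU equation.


IBU = (α/100)·mass·U·1000 / V
IBU = (5.8/100)·42·0.224·1000 / 19.9

27.4203 IBU


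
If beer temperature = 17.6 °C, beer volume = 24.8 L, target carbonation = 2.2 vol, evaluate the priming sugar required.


residual = 14.695·(0.01821 + 0.09011·e^(−0.04·T));  sugar = (target − residual)·4.0·V
residual = 14.695·(0.01821 + 0.09011·e^(−0.04·17.6)) = 0.9225
sugar = (2.2 − 0.9225)·4.0·24.8

126.7248 g


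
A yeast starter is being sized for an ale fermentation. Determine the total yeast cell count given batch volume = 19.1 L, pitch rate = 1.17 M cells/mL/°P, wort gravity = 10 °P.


cells (billions) = rate · V_L · °P
cells = 1.17 · 19.1 · 10

223.4700 billion cells


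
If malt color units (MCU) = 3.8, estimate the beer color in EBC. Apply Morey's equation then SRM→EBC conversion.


SRM = 1.4922·MCU^0.6859;  EBC = SRM·1.97
SRM = 1.4922·3.8^0.6859 = 3.7282
EBC = 3.7282·1.97

7.3446 EBC


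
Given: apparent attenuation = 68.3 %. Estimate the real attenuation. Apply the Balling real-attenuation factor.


RA = AA · 0.8192
RA = 68.3 · 0.8192

55.9514 %


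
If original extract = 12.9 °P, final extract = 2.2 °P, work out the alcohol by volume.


SG = 259/(259 − P);  ABV = (OG − FG)·131.25
OG = 259/(259 − 12.9) = 1.0524
FG = 259/(259 − 2.2) = 1.0086
ABV = (1.0524 − 1.0086)·131.25

5.7554 % ABV


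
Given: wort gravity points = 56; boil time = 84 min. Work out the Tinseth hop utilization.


U = 1.65·0.000125^(GP/1000) · (1 − e^(−0.04·t))/4.15
bigness = 1.65·0.000125^(56/1000) = 0.9975
boil_factor = (1 − e^(−0.04·84))/4.15 = 0.2326
U = 0.9975 · 0.2326

0.2320


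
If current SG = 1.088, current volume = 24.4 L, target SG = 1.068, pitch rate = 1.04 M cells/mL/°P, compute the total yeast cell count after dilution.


V_w = V·((SG_c−1)/(SG_t−1)−1);  °P = 259 − 259/SG_t;  cells = rate·(V+V_w)·°P
V_w = 24.4·((1.088−1)/(1.068−1)−1) = 7.1765
V_final = 24.4 + 7.1765 = 31.5765
°P = 259 − 259/1.068 = 16.4906
cells = 1.04·31.5765·16.4906

541.5447 billion cells


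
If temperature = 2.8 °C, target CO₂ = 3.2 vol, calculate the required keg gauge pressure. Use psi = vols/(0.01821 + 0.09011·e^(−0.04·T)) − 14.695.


psi = 3.2/(0.01821 + 0.09011·e^(−0.04·2.8)) − 14.695

17.7027 psi


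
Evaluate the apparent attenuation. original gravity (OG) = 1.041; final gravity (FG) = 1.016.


AA = (OG − FG)/(OG − 1) · 100
AA = (1.041 − 1.016)/(1.041 − 1) · 100

60.9756 %


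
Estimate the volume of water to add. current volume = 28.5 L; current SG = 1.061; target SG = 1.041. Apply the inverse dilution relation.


V_water = V·((SG_curr − 1)/(SG_target − 1) − 1)
V_water = 28.5·((1.061 − 1)/(1.041 − 1) − 1)

13.9024 L


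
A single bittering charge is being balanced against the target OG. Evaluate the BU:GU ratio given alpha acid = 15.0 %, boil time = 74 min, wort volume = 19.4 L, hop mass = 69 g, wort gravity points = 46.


U = 1.65·0.000125^(GP/1000)·(1−e^(−0.04t))/4.15;  IBU = (α/100)·m·U·1000/V;  BU:GU = IBU/GP
U = 1.65·0.000125^(46/1000)·(1−e^(−0.04·74))/4.15 = 0.2493
IBU = (15.0/100)·69·0.2493·1000/19.4 = 133.0220
BU:GU = 133.0220/46

2.8918


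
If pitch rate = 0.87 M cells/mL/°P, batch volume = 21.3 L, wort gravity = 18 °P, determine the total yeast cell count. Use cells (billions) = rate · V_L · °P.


cells = 0.87 · 21.3 · 18

333.5580 billion cells


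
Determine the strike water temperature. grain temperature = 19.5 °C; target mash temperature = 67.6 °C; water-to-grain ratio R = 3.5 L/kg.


T_strike = (0.41/R)·(T_mash − T_grain) + T_mash
T_strike = (0.41/3.5)·(67.6 − 19.5) + 67.6

73.2346 °C


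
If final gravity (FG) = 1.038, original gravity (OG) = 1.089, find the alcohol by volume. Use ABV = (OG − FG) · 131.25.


ABV = (1.089 − 1.038) · 131.25

6.6937 % ABV


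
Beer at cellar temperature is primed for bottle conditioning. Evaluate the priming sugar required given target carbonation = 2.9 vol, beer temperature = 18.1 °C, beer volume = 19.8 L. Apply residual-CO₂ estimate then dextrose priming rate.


residual = 14.695·(0.01821 + 0.09011·e^(−0.04·T));  sugar = (target − residual)·4.0·V
residual = 14.695·(0.01821 + 0.09011·e^(−0.04·18.1)) = 0.9096
sugar = (2.9 − 0.9096)·4.0·19.8

157.6425 g


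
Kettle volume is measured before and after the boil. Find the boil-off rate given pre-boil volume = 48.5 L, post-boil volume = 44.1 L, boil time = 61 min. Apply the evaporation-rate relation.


rate = (V_pre − V_post) / (t_min/60)
rate = (48.5 − 44.1) / (61/60)

4.3279 L/hr


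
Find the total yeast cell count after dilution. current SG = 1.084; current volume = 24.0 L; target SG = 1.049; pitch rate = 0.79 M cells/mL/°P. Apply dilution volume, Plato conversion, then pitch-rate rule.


V_w = V·((SG_c−1)/(SG_t−1)−1);  °P = 259 − 259/SG_t;  cells = rate·(V+V_w)·°P
V_w = 24.0·((1.084−1)/(1.049−1)−1) = 17.1429
V_final = 24.0 + 17.1429 = 41.1429
°P = 259 − 259/1.049 = 12.0982
cells = 0.79·41.1429·12.0982

393.2257 billion cells


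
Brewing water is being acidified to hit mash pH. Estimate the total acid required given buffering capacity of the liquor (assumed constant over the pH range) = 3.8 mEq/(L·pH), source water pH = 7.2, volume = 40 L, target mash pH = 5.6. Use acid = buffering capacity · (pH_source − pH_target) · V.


acid = 3.8 · (7.2 − 5.6) · 40

243.2000 mEq


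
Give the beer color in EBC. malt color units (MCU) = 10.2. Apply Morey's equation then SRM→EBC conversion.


SRM = 1.4922·MCU^0.6859;  EBC = SRM·1.97
SRM = 1.4922·10.2^0.6859 = 7.3388
EBC = 7.3388·1.97

14.4575 EBC


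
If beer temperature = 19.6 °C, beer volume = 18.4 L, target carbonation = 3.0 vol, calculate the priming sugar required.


residual = 14.695·(0.01821 + 0.09011·e^(−0.04·T));  sugar = (target − residual)·4.0·V
residual = 14.695·(0.01821 + 0.09011·e^(−0.04·19.6)) = 0.8722
sugar = (3.0 − 0.8722)·4.0·18.4

156.6077 g


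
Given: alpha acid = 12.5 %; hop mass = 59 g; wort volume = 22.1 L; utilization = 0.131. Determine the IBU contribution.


IBU = (α/100)·mass·U·1000 / V
IBU = (12.5/100)·59·0.131·1000 / 22.1

43.7161 IBU


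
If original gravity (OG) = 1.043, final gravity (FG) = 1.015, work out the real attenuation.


AA = (OG−FG)/(OG−1)·100;  RA = AA·0.8192
AA = (1.043 − 1.015)/(1.043 − 1)·100 = 65.1163
RA = 65.1163·0.8192

53.3433 %


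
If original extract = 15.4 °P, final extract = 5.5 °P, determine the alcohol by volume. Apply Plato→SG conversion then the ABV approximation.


SG = 259/(259 − P);  ABV = (OG − FG)·131.25
OG = 259/(259 − 15.4) = 1.0632
FG = 259/(259 − 5.5) = 1.0217
ABV = (1.0632 − 1.0217)·131.25

5.4498 % ABV


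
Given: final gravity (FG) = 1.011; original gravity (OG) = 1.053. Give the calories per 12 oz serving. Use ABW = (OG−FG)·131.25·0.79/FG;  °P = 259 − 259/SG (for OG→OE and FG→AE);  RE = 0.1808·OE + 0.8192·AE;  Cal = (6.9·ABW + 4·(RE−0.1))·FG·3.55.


ABW = (1.053 − 1.011)·131.25·0.79/1.011 = 4.3075
OE = 259 − 259/1.053 = 13.0361 °P
AE = 259 − 259/1.011 = 2.8180 °P
RE = 0.1808·13.0361 + 0.8192·2.8180 = 4.6654 °P
Cal = (6.9·4.3075 + 4·(4.6654−0.1))·1.011·3.55

172.2149 kcal


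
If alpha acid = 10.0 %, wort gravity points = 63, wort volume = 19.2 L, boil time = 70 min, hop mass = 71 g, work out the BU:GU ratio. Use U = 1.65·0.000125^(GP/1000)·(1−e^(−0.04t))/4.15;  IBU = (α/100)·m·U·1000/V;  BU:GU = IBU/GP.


U = 1.65·0.000125^(63/1000)·(1−e^(−0.04·70))/4.15 = 0.2120
IBU = (10.0/100)·71·0.2120·1000/19.2 = 78.3884
BU:GU = 78.3884/63

1.2443


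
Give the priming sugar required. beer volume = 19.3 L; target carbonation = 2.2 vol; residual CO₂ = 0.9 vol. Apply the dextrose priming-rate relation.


sugar = (target − residual)·4.0·V
sugar = (2.2 − 0.9)·4.0·19.3

100.3600 g


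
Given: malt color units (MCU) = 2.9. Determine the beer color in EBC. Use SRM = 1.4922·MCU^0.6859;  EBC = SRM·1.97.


SRM = 1.4922·2.9^0.6859 = 3.0973
EBC = 3.0973·1.97

6.1017 EBC


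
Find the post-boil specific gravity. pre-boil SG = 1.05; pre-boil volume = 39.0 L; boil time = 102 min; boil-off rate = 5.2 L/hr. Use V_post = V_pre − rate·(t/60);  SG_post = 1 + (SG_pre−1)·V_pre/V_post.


V_post = 39.0 − 5.2·(102/60) = 30.1600
SG_post = 1 + (1.05 − 1)·39.0/30.1600

1.0647


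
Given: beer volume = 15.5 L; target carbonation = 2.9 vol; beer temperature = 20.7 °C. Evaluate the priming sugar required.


residual = 14.695·(0.01821 + 0.09011·e^(−0.04·T));  sugar = (target − residual)·4.0·V
residual = 14.695·(0.01821 + 0.09011·e^(−0.04·20.7)) = 0.8462
sugar = (2.9 − 0.8462)·4.0·15.5

127.3385 g


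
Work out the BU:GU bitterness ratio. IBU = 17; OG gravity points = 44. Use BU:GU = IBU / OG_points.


BU:GU = 17 / 44

0.3864


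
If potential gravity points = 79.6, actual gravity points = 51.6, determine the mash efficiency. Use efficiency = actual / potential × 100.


efficiency = 51.6 / 79.6 × 100

64.8241 %


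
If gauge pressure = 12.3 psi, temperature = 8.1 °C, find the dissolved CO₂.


vols = (P + 14.695)·(0.01821 + 0.09011·e^(−0.04·T))
vols = (12.3 + 14.695)·(0.01821 + 0.09011·e^(−0.04·8.1))

2.2509 volumes


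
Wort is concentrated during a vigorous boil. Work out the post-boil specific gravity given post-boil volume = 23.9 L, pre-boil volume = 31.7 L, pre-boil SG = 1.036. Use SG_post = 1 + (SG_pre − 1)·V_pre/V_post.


pts_pre = (1.036 − 1)·1000 = 36.0000
pts_post = 36.0000·31.7/23.9 = 47.7490
SG_post = 1 + 47.7490/1000

1.0477


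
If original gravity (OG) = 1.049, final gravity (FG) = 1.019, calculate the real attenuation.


AA = (OG−FG)/(OG−1)·100;  RA = AA·0.8192
AA = (1.049 − 1.019)/(1.049 − 1)·100 = 61.2245
RA = 61.2245·0.8192

50.1551 %


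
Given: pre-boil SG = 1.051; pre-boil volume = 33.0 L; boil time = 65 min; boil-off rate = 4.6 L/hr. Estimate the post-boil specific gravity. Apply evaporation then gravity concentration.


V_post = V_pre − rate·(t/60);  SG_post = 1 + (SG_pre−1)·V_pre/V_post
V_post = 33.0 − 4.6·(65/60) = 28.0167
SG_post = 1 + (1.051 − 1)·33.0/28.0167

1.0601


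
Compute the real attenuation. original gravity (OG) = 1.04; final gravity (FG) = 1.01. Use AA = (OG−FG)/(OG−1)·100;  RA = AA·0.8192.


AA = (1.04 − 1.01)/(1.04 − 1)·100 = 75.0000
RA = 75.0000·0.8192

61.4400 %


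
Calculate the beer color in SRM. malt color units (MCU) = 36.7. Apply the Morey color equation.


SRM = 1.4922 · MCU^0.6859
SRM = 1.4922 · 36.7^0.6859

17.6617 SRM


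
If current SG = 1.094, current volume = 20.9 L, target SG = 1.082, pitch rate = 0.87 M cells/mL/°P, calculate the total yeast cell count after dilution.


V_w = V·((SG_c−1)/(SG_t−1)−1);  °P = 259 − 259/SG_t;  cells = rate·(V+V_w)·°P
V_w = 20.9·((1.094−1)/(1.082−1)−1) = 3.0585
V_final = 20.9 + 3.0585 = 23.9585
°P = 259 − 259/1.082 = 19.6285
cells = 0.87·23.9585·19.6285

409.1343 billion cells


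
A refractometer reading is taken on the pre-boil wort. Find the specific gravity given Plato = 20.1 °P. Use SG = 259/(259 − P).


SG = 259/(259 − 20.1)

1.0841


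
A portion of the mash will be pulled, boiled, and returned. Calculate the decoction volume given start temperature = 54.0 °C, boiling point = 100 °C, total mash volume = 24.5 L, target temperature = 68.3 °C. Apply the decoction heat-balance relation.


V_dec = V_total·(T_target − T_start)/(T_boil − T_start)
V_dec = 24.5·(68.3 − 54.0)/(100 − 54.0)

7.6163 L


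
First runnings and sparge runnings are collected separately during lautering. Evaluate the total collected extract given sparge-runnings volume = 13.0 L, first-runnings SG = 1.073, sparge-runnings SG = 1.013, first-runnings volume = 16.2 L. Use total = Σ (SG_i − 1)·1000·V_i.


first = (1.073 − 1)·1000·16.2 = 1182.6000
sparge = (1.013 − 1)·1000·13.0 = 169.0000
total = 1182.6000 + 169.0000

1351.6000 gravity·L


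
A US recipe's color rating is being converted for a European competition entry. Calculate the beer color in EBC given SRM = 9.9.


EBC = SRM · 1.97
EBC = 9.9 · 1.97

19.5030 EBC


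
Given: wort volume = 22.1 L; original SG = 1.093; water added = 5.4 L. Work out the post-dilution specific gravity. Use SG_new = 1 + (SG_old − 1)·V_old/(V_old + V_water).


pts = (1.093 − 1)·1000·22.1/(22.1 + 5.4) = 74.7382
SG_new = 1 + 74.7382/1000

1.0747


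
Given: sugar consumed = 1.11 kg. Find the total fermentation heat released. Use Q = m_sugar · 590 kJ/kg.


Q = 1.11 · 590

654.9000 kJ


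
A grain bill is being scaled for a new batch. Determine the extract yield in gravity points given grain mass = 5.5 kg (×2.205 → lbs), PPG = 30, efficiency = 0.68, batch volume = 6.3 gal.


points = lbs × PPG × eff / vol
lbs = 5.5 × 2.205 = 12.1275
points = 12.1275 × 30 × 0.68 / 6.3

39.2700 points


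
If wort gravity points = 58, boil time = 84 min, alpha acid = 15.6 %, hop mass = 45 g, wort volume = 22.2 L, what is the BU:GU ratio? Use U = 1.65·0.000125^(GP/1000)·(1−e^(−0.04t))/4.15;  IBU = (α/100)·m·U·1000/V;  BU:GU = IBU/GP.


U = 1.65·0.000125^(58/1000)·(1−e^(−0.04·84))/4.15 = 0.2279
IBU = (15.6/100)·45·0.2279·1000/22.2 = 72.0588
BU:GU = 72.0588/58

1.2424


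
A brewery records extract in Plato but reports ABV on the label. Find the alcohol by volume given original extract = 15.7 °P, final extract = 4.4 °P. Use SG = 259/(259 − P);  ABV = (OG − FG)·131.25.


OG = 259/(259 − 15.7) = 1.0645
FG = 259/(259 − 4.4) = 1.0173
ABV = (1.0645 − 1.0173)·131.25

6.2012 % ABV


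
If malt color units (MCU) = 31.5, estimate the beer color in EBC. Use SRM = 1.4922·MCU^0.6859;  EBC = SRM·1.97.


SRM = 1.4922·31.5^0.6859 = 15.9044
EBC = 15.9044·1.97

31.3317 EBC


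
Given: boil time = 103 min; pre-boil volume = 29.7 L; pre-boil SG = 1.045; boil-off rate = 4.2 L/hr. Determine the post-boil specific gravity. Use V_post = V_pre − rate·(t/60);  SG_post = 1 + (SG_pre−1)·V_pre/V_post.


V_post = 29.7 − 4.2·(103/60) = 22.4900
SG_post = 1 + (1.045 − 1)·29.7/22.4900

1.0594


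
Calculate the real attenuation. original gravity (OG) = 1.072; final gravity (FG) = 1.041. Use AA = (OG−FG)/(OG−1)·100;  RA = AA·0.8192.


AA = (1.072 − 1.041)/(1.072 − 1)·100 = 43.0556
RA = 43.0556·0.8192

35.2711 %


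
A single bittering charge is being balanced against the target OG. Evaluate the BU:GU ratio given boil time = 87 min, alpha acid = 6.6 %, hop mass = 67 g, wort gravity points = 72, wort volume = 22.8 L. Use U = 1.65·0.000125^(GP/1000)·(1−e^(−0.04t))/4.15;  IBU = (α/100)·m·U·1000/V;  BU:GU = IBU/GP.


U = 1.65·0.000125^(72/1000)·(1−e^(−0.04·87))/4.15 = 0.2018
IBU = (6.6/100)·67·0.2018·1000/22.8 = 39.1298
BU:GU = 39.1298/72

0.5435


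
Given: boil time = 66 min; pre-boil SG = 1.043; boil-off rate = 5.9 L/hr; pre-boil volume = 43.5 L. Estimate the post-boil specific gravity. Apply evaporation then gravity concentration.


V_post = V_pre − rate·(t/60);  SG_post = 1 + (SG_pre−1)·V_pre/V_post
V_post = 43.5 − 5.9·(66/60) = 37.0100
SG_post = 1 + (1.043 − 1)·43.5/37.0100

1.0505


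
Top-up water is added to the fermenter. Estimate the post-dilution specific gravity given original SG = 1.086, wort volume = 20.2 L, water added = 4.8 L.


SG_new = 1 + (SG_old − 1)·V_old/(V_old + V_water)
pts = (1.086 − 1)·1000·20.2/(20.2 + 4.8) = 69.4880
SG_new = 1 + 69.4880/1000

1.0695


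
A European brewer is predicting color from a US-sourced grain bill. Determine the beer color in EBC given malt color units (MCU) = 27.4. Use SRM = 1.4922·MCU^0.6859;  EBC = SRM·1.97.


SRM = 1.4922·27.4^0.6859 = 14.4537
EBC = 14.4537·1.97

28.4739 EBC


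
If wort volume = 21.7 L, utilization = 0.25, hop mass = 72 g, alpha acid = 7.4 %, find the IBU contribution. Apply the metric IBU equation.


IBU = (α/100)·mass·U·1000 / V
IBU = (7.4/100)·72·0.25·1000 / 21.7

61.3825 IBU


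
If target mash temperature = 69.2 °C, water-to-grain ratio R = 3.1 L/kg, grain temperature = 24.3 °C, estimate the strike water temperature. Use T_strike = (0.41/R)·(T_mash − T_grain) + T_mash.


T_strike = (0.41/3.1)·(69.2 − 24.3) + 69.2

75.1384 °C


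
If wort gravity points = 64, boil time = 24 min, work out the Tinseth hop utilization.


U = 1.65·0.000125^(GP/1000) · (1 − e^(−0.04·t))/4.15
bigness = 1.65·0.000125^(64/1000) = 0.9283
boil_factor = (1 − e^(−0.04·24))/4.15 = 0.1487
U = 0.9283 · 0.1487

0.1380


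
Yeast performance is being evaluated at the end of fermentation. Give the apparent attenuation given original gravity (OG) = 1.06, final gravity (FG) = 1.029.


AA = (OG − FG)/(OG − 1) · 100
AA = (1.06 − 1.029)/(1.06 − 1) · 100

51.6667 %


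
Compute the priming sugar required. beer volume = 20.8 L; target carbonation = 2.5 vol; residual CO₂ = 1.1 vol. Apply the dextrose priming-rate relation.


sugar = (target − residual)·4.0·V
sugar = (2.5 − 1.1)·4.0·20.8

116.4800 g


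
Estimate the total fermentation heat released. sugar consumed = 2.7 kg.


Q = m_sugar · 590 kJ/kg
Q = 2.7 · 590

1593.0000 kJ


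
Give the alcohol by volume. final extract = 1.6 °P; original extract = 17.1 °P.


SG = 259/(259 − P);  ABV = (OG − FG)·131.25
OG = 259/(259 − 17.1) = 1.0707
FG = 259/(259 − 1.6) = 1.0062
ABV = (1.0707 − 1.0062)·131.25

8.4623 % ABV


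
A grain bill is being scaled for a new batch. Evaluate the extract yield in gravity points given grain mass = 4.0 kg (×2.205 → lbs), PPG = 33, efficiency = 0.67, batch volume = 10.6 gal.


points = lbs × PPG × eff / vol
lbs = 4.0 × 2.205 = 8.8200
points = 8.8200 × 33 × 0.67 / 10.6

18.3972 points


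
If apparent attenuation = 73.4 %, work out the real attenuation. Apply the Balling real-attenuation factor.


RA = AA · 0.8192
RA = 73.4 · 0.8192

60.1293 %


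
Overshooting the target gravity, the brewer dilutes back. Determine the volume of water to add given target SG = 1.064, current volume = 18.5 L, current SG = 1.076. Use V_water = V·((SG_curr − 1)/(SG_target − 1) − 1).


V_water = 18.5·((1.076 − 1)/(1.064 − 1) − 1)

3.4688 L
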